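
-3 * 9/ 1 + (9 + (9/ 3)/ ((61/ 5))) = -1083/ 61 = -17.75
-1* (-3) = 3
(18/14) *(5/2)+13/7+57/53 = 4561/742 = 6.15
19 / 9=2.11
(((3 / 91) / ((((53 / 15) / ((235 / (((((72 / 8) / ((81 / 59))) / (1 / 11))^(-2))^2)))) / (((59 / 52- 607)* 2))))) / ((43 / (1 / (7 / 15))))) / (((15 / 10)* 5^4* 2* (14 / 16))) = -210158091608835788 / 96305852097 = -2182194.40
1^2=1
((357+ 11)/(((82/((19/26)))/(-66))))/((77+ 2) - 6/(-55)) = -333960/122057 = -2.74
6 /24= 1 /4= 0.25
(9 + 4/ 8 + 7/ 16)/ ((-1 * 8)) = -1.24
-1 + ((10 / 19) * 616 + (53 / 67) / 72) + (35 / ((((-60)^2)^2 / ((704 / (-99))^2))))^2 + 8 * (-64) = -1293096669245517529 / 6849809479125000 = -188.78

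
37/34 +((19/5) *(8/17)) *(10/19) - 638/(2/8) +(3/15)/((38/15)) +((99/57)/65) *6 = -53531609/20995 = -2549.73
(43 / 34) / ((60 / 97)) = 4171 / 2040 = 2.04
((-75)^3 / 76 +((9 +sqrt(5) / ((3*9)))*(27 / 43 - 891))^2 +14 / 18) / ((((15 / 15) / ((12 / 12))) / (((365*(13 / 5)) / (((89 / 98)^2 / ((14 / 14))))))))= 8906500462021344*sqrt(5) / 14645929 +185045581558684739893 / 2504453859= 75246400848.09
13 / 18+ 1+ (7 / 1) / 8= 187 / 72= 2.60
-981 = -981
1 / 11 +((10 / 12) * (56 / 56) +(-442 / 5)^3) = -5699150983 / 8250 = -690806.18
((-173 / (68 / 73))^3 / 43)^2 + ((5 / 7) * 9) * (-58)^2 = 28399601276158928217064927 / 1279641827602432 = 22193398702.33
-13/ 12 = -1.08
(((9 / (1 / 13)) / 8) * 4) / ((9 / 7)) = 91 / 2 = 45.50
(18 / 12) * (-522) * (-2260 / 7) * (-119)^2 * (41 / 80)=7338713697 / 4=1834678424.25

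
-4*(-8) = 32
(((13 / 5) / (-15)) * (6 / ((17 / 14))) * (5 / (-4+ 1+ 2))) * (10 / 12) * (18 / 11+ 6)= 27.25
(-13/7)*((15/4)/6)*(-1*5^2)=1625/56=29.02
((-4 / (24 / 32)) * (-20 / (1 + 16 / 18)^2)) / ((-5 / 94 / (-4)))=649728 / 289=2248.19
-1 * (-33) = 33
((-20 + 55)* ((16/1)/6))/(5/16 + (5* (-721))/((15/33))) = -4480/380673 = -0.01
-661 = -661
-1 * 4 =-4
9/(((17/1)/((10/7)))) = 90/119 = 0.76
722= 722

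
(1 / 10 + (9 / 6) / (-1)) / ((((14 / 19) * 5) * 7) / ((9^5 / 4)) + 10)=-7853517 / 56106350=-0.14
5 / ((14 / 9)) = 45 / 14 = 3.21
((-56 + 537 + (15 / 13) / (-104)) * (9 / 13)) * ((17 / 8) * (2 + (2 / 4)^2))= 895458969 / 562432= 1592.12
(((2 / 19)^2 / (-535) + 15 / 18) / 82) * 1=0.01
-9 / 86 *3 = -27 / 86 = -0.31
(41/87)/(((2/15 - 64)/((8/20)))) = -41/13891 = -0.00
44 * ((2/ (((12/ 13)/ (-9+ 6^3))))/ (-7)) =-19734/ 7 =-2819.14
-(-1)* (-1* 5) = -5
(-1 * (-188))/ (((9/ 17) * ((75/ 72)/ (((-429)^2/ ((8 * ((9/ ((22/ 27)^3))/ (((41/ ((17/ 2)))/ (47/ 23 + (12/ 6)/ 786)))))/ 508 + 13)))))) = 131013136351924404864/ 27378203131075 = 4785308.07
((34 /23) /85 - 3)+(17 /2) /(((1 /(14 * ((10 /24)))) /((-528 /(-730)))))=276031 /8395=32.88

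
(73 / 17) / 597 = 73 / 10149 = 0.01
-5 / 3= -1.67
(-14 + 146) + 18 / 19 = 132.95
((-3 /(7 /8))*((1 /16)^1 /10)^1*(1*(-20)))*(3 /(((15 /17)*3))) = 17 /35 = 0.49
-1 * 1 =-1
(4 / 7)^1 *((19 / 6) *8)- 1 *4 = 220 / 21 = 10.48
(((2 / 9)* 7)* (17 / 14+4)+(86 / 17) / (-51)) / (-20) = -20839 / 52020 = -0.40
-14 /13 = -1.08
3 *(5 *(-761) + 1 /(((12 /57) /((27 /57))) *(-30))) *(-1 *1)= 11415.22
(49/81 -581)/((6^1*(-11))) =23506/2673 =8.79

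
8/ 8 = 1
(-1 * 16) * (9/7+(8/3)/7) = -80/3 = -26.67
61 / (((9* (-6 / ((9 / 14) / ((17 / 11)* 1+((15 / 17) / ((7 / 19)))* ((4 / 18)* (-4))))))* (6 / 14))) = 2.90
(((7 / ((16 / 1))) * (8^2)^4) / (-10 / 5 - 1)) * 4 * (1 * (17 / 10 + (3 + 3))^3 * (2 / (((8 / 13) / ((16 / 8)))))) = -10890642194432 / 375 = -29041712518.49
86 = 86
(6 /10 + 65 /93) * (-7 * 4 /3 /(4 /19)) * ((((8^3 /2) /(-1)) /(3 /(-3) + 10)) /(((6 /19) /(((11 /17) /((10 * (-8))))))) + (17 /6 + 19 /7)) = -1157084914 /3201525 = -361.42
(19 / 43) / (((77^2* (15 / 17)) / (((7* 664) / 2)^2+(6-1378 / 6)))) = 5233329011 / 11472615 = 456.16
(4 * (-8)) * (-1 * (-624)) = -19968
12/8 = 3/2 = 1.50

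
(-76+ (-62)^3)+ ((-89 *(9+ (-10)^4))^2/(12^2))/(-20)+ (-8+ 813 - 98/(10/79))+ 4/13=-10324768161901/37440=-275768380.39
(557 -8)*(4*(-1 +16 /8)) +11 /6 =13187 /6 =2197.83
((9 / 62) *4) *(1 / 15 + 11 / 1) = 996 / 155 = 6.43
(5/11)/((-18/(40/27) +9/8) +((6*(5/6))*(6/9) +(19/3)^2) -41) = -1800/33979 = -0.05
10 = 10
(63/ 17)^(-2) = 289/ 3969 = 0.07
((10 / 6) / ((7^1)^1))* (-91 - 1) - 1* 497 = -10897 / 21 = -518.90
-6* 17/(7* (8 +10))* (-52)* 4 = 3536/21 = 168.38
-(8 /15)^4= -4096 /50625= -0.08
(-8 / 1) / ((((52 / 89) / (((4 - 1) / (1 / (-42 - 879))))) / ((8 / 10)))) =1967256 / 65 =30265.48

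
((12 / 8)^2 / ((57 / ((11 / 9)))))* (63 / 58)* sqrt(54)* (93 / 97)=64449* sqrt(6) / 427576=0.37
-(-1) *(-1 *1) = -1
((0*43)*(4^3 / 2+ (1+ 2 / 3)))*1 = 0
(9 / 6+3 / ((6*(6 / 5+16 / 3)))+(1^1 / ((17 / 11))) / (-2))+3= 14171 / 3332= 4.25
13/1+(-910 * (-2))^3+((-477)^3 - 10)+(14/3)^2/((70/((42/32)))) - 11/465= 7340845471277/1240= 5920036670.38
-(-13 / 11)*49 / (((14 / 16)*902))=364 / 4961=0.07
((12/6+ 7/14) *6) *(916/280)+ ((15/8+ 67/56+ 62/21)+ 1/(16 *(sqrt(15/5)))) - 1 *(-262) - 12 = sqrt(3)/48+ 6407/21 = 305.13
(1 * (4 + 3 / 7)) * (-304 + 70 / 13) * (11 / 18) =-220627 / 273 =-808.16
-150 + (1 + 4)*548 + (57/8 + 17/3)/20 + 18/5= 249047/96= 2594.24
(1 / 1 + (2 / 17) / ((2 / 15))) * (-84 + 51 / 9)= -7520 / 51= -147.45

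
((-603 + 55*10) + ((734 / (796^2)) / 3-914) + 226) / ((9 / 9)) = -704263817 / 950424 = -741.00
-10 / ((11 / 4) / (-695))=27800 / 11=2527.27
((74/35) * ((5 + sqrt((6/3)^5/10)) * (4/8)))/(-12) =-37/84-37 * sqrt(5)/525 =-0.60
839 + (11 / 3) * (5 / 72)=181279 / 216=839.25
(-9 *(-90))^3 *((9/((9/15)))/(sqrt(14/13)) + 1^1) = 531441000 + 3985807500 *sqrt(182)/7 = 8213081422.87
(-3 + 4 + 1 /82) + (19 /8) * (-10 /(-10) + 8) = 7343 /328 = 22.39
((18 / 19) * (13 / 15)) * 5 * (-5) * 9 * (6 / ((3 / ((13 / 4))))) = -1200.79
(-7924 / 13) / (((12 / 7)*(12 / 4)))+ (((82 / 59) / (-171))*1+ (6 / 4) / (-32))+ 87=-31.58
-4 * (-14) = 56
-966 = -966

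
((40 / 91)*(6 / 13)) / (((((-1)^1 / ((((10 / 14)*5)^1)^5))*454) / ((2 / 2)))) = -1171875000 / 4513368587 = -0.26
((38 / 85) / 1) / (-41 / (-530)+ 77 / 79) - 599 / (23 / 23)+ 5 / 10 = -895716677 / 1497666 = -598.08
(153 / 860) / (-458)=-153 / 393880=-0.00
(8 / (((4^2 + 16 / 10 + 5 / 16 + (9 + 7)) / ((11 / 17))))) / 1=7040 / 46121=0.15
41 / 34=1.21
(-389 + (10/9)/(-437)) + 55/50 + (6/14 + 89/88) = -4681468901/12113640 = -386.46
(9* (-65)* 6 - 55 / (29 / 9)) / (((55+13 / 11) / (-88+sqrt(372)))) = 4313.75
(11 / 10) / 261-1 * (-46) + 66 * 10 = 1842671 / 2610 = 706.00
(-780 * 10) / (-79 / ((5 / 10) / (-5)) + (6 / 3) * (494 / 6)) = -2925 / 358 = -8.17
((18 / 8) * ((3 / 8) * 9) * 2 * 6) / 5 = 729 / 40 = 18.22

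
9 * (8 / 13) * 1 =72 / 13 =5.54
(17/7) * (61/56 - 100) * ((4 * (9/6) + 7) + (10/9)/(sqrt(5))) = -1224119/392 - 94163 * sqrt(5)/1764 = -3242.11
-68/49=-1.39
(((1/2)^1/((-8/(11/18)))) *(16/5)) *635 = -1397/18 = -77.61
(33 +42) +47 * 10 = 545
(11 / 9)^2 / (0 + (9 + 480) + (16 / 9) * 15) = 121 / 41769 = 0.00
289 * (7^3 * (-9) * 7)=-6245001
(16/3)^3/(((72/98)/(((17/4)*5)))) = 1066240/243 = 4387.82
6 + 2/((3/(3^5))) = 168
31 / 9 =3.44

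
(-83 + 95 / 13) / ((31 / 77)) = -188.01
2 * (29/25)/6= 29/75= 0.39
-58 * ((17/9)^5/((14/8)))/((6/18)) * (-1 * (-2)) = -658813648/137781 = -4781.60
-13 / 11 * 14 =-182 / 11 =-16.55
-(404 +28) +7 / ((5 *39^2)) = -432.00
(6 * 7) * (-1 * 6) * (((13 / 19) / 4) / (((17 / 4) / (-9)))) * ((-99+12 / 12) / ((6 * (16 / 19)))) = -120393 / 68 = -1770.49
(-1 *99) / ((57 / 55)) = -1815 / 19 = -95.53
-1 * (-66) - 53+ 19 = 32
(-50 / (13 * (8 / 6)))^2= 5625 / 676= 8.32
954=954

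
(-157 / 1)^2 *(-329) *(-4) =32438084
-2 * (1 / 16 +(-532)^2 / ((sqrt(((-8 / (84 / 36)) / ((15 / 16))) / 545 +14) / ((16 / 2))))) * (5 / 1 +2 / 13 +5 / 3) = -8256584.12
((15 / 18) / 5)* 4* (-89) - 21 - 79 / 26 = -6503 / 78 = -83.37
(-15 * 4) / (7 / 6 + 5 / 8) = -1440 / 43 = -33.49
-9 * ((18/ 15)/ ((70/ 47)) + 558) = -880119/ 175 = -5029.25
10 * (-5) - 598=-648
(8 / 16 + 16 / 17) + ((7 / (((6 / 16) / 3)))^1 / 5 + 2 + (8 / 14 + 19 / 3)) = 76919 / 3570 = 21.55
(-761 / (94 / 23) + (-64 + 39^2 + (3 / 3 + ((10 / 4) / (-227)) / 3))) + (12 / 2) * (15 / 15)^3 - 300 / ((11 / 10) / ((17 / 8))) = 245837324 / 352077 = 698.25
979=979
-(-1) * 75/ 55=1.36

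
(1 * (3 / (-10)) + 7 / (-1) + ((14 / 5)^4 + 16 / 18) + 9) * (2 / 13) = 720613 / 73125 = 9.85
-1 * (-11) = 11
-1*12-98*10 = -992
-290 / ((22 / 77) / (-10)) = 10150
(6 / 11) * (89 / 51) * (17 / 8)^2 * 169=255697 / 352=726.41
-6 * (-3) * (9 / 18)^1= 9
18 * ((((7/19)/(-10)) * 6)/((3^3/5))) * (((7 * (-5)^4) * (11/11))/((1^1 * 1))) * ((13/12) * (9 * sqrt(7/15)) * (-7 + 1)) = 238875 * sqrt(105)/19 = 128828.44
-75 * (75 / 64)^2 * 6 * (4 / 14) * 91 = -16453125 / 1024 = -16067.50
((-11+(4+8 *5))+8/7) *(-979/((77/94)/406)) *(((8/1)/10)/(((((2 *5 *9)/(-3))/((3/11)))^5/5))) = 0.00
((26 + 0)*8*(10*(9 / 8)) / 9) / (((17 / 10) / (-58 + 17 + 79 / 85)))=-1771120 / 289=-6128.44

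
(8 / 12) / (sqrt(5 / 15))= 1.15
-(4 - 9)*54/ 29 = 270/ 29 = 9.31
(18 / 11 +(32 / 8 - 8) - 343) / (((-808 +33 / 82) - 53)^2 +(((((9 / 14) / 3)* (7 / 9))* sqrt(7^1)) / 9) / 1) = -92736874158512338044 / 198873110605525421030911 +2318774264424* sqrt(7) / 198873110605525421030911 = -0.00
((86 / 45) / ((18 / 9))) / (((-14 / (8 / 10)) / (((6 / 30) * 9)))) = -86 / 875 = -0.10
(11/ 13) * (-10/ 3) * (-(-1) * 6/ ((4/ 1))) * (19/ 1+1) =-1100/ 13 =-84.62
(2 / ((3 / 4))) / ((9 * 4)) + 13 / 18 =43 / 54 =0.80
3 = 3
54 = 54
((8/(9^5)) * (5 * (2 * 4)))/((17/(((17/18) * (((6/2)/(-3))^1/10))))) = -16/531441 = -0.00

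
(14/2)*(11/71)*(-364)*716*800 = -16054438400/71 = -226118850.70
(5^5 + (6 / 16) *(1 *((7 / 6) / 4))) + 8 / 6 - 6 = 599125 / 192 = 3120.44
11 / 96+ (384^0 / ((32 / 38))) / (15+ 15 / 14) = 1357 / 7200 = 0.19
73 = 73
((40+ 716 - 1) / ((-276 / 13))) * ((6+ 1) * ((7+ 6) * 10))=-4465825 / 138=-32361.05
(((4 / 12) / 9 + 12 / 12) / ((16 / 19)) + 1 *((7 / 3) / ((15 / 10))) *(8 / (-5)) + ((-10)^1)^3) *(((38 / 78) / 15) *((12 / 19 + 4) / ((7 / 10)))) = -23789876 / 110565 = -215.17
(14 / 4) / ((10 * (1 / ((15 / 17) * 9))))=2.78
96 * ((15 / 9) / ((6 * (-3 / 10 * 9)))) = -800 / 81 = -9.88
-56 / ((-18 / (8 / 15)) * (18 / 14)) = 1568 / 1215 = 1.29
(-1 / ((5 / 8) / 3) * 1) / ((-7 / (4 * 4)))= 384 / 35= 10.97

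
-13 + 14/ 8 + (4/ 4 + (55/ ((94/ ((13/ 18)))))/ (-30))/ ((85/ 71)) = -8997211/ 862920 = -10.43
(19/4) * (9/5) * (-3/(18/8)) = -57/5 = -11.40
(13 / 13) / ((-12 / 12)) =-1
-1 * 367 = -367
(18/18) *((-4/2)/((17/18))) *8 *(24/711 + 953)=-21683424/1343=-16145.51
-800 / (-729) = 1.10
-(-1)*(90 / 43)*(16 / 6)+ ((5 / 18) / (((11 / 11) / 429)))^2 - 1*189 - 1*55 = 21613603 / 1548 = 13962.28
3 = 3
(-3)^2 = 9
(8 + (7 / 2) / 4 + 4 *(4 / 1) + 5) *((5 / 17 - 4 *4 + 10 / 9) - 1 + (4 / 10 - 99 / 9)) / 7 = -4789321 / 42840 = -111.80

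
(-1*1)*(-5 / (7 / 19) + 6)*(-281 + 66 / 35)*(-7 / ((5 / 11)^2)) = 62648597 / 875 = 71598.40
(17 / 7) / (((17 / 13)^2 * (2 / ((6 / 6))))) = 169 / 238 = 0.71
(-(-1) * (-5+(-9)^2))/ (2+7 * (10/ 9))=171/ 22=7.77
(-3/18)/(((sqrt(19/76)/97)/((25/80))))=-10.10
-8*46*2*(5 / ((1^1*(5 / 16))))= -11776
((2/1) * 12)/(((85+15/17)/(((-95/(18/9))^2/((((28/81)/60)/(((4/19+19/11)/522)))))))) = 264900375/652036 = 406.27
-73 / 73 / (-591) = 1 / 591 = 0.00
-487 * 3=-1461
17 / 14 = 1.21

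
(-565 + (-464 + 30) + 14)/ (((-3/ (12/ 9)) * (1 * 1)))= 3940/ 9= 437.78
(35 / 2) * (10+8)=315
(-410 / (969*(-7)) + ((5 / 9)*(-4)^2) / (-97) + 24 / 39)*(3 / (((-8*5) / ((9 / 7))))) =-22485621 / 399156940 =-0.06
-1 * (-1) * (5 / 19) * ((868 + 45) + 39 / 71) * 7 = 2270170 / 1349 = 1682.85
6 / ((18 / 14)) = 14 / 3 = 4.67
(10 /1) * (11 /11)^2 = 10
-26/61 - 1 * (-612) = 611.57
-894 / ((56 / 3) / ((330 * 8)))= -885060 / 7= -126437.14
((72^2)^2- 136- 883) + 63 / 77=295601216 / 11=26872837.82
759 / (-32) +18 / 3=-567 / 32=-17.72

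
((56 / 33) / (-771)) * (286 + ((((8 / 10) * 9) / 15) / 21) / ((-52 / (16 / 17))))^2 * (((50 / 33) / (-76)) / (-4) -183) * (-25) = -16043170677575677124 / 19478720000025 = -823625.51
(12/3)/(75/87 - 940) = -116/27235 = -0.00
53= 53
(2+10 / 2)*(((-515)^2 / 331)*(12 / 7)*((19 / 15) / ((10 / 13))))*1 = 5240846 / 331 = 15833.37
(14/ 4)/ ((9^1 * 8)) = 7/ 144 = 0.05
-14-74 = -88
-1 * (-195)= 195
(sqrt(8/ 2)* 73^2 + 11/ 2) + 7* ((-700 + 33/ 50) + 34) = 150153/ 25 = 6006.12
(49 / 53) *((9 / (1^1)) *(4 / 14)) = 2.38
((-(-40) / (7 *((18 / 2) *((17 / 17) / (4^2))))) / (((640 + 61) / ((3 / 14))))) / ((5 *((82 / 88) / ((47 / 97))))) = 132352 / 409817919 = 0.00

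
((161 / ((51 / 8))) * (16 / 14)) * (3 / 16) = 5.41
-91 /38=-2.39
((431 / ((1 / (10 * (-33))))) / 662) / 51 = -23705 / 5627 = -4.21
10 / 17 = 0.59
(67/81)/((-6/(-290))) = 9715/243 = 39.98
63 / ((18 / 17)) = 119 / 2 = 59.50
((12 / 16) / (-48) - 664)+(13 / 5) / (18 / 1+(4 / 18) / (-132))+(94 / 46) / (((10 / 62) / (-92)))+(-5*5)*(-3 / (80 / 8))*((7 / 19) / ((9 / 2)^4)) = -1829.46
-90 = -90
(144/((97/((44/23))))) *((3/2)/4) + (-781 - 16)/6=-1763851/13386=-131.77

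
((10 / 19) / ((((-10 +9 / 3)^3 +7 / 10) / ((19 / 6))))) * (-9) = 0.04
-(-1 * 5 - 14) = 19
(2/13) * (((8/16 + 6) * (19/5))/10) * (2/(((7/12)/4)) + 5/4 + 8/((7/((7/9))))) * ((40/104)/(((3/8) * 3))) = 15181/7371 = 2.06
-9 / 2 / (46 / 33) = -297 / 92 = -3.23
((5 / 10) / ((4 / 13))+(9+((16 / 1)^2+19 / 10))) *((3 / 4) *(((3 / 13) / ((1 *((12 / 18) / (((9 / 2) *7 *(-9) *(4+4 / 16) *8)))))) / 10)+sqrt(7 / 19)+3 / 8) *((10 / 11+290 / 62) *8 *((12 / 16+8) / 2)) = -13087244.40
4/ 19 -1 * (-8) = 8.21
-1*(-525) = 525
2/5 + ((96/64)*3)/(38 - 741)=2767/7030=0.39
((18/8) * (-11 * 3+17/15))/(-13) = 5.52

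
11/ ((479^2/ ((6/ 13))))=66/ 2982733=0.00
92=92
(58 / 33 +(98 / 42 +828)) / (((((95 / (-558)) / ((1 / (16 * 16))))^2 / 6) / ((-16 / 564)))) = -712478673 / 9555814400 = -0.07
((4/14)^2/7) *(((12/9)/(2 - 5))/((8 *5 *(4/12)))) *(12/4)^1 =-2/1715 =-0.00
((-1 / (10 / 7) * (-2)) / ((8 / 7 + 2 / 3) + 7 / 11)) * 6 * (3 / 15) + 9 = 136827 / 14125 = 9.69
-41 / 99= -0.41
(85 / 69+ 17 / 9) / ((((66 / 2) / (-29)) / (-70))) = 1311380 / 6831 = 191.97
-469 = -469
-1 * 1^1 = -1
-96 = -96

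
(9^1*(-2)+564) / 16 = 273 / 8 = 34.12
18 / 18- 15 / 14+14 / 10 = 1.33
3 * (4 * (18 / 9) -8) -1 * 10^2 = -100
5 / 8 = 0.62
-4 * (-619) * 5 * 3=37140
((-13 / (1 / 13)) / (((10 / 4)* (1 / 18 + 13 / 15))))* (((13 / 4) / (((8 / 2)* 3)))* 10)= -198.52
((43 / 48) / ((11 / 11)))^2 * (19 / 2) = 35131 / 4608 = 7.62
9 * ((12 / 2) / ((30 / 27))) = 243 / 5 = 48.60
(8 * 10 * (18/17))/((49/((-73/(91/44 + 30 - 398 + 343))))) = 4625280/840497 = 5.50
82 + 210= 292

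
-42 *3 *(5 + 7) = -1512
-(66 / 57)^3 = -1.55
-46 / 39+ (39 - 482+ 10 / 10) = -443.18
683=683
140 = 140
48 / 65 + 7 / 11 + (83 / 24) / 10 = 59053 / 34320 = 1.72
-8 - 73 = -81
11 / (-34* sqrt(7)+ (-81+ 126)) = -374* sqrt(7) / 6067 - 495 / 6067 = -0.24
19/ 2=9.50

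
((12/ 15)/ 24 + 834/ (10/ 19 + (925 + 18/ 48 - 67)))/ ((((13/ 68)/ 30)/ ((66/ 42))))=2942327564/ 11880323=247.66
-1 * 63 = -63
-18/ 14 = -9/ 7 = -1.29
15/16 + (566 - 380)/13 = 3171/208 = 15.25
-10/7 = -1.43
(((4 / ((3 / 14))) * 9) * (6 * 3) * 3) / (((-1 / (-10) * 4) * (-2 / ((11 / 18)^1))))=-6930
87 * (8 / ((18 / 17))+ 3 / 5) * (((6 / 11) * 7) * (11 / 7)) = 21286 / 5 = 4257.20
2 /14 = 1 /7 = 0.14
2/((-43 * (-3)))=2/129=0.02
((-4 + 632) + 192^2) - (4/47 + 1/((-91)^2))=14592115673/389207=37491.91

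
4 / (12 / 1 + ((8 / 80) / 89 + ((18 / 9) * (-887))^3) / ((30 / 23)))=-106800 / 114282225186857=-0.00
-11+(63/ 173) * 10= -1273/ 173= -7.36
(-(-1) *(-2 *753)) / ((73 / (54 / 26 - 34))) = 624990 / 949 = 658.58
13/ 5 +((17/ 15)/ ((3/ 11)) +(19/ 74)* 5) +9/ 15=28769/ 3330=8.64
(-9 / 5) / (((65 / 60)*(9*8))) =-3 / 130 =-0.02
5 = 5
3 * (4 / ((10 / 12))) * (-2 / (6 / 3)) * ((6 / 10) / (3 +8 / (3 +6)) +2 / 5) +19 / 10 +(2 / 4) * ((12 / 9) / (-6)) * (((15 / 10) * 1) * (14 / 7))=-33679 / 5250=-6.42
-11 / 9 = -1.22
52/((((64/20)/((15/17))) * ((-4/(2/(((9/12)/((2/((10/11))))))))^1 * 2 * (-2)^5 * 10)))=143/4352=0.03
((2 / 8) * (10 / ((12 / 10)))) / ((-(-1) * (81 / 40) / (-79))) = -81.28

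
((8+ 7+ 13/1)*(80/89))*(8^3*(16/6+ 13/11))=49592.70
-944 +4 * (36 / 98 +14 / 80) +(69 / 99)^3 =-16578855859 / 17609130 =-941.49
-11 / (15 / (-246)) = 902 / 5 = 180.40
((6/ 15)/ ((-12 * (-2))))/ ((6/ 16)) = 2/ 45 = 0.04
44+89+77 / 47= 134.64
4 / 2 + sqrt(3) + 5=sqrt(3) + 7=8.73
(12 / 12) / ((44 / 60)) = 15 / 11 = 1.36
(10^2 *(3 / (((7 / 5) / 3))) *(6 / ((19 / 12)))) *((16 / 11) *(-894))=-4634496000 / 1463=-3167803.14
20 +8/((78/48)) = 324/13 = 24.92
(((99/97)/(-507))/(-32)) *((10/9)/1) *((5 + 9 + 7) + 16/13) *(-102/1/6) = -270215/10229232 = -0.03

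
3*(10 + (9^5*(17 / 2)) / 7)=3011919 / 14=215137.07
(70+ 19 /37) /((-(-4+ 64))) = -2609 /2220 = -1.18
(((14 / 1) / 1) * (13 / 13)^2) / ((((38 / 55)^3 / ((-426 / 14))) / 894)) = -15840730125 / 13718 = -1154740.50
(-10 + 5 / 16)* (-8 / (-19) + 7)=-21855 / 304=-71.89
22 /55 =2 /5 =0.40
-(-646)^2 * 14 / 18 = -2921212 / 9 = -324579.11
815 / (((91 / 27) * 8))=22005 / 728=30.23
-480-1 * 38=-518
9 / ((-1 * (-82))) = 9 / 82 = 0.11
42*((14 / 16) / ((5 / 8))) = 294 / 5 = 58.80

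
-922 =-922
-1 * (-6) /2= 3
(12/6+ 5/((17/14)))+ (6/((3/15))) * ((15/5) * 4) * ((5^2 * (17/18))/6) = 72562/51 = 1422.78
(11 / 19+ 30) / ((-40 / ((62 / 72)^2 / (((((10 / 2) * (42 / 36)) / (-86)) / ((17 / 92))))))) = 58306753 / 37756800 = 1.54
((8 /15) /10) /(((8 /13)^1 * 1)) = 13 /150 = 0.09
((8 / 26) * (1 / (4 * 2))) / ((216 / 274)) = 137 / 2808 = 0.05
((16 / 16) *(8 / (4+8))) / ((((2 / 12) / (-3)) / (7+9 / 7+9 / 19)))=-13980 / 133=-105.11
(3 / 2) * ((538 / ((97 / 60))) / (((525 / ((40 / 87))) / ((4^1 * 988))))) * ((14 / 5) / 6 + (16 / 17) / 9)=14866222592 / 15063615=986.90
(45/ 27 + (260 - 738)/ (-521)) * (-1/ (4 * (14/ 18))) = -1731/ 2084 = -0.83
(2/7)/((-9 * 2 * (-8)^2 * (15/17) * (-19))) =17/1149120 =0.00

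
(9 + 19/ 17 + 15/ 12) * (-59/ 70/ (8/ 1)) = -45607/ 38080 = -1.20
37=37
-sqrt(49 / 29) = -7 * sqrt(29) / 29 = -1.30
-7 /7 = -1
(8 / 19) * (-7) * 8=-448 / 19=-23.58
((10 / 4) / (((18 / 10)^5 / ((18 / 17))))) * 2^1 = 31250 / 111537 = 0.28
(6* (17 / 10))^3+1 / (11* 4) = 5836769 / 5500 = 1061.23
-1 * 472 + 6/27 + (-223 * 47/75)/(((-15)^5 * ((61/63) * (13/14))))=-2367475691612/5018203125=-471.78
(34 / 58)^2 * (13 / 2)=3757 / 1682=2.23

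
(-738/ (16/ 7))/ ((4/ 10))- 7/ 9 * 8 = -117131/ 144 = -813.41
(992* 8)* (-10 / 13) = -79360 / 13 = -6104.62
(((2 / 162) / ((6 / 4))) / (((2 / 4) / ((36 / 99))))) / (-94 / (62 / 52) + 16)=-124 / 1301751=-0.00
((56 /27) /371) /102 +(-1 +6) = 364909 /72981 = 5.00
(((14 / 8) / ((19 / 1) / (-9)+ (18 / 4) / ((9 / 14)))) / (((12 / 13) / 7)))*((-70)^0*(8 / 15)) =637 / 440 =1.45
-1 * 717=-717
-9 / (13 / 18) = -162 / 13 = -12.46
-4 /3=-1.33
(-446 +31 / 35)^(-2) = 1225 / 242705241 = 0.00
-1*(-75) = 75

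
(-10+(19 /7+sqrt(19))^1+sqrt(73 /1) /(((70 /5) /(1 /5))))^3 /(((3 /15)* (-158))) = -(-510+sqrt(73)+70* sqrt(19))^3 /10838800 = 0.70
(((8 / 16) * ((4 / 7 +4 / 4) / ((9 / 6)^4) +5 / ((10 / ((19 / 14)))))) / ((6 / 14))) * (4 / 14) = 2243 / 6804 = 0.33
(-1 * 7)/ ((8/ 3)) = -21/ 8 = -2.62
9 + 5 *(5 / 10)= 23 / 2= 11.50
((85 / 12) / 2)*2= 85 / 12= 7.08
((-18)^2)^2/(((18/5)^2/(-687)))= -5564700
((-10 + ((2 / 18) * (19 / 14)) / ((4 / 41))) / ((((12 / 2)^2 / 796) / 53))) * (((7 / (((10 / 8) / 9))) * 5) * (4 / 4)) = -44940767 / 18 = -2496709.28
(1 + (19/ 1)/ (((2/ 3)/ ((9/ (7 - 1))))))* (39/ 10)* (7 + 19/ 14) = 22815/ 16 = 1425.94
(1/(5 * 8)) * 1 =1/40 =0.02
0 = 0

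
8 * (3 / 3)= 8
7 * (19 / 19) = 7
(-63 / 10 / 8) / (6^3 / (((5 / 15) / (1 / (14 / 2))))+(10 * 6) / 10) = -147 / 18400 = -0.01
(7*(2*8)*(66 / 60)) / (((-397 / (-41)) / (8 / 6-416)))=-31418464 / 5955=-5275.98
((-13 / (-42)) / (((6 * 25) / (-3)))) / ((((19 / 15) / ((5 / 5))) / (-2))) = 13 / 1330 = 0.01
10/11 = 0.91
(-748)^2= 559504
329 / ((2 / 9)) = 2961 / 2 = 1480.50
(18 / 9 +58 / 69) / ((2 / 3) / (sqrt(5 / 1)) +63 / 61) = 11298420 / 3765583-1458632 * sqrt(5) / 3765583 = 2.13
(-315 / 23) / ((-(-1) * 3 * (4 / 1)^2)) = -105 / 368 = -0.29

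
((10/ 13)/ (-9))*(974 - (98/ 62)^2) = -9336130/ 112437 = -83.03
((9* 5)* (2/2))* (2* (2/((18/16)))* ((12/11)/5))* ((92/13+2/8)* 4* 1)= 146304/143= 1023.10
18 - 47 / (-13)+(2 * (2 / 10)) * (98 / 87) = 124783 / 5655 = 22.07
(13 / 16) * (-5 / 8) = -65 / 128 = -0.51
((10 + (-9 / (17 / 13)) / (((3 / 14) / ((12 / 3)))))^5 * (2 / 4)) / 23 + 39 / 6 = -33135789720160581 / 65313422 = -507335073.03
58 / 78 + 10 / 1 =10.74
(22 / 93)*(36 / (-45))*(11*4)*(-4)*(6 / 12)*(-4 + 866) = 6675328 / 465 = 14355.54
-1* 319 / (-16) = 319 / 16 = 19.94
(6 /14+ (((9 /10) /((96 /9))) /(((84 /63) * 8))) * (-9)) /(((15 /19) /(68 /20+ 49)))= 21253571 /896000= 23.72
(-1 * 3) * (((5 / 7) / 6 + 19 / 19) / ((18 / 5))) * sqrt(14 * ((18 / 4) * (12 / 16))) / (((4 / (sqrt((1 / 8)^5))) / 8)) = -235 * sqrt(42) / 21504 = -0.07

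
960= 960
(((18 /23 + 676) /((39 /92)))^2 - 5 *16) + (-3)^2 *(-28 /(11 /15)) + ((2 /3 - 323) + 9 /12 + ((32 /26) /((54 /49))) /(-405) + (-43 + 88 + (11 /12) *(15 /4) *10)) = 414399781360957 /162625320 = 2548187.34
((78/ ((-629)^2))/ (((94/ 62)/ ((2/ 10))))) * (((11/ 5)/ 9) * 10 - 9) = -47554/ 278926905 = -0.00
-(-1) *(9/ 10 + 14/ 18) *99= 1661/ 10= 166.10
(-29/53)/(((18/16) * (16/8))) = -116/477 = -0.24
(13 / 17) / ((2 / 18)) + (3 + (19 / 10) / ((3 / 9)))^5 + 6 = 84753456519 / 1700000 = 49854.97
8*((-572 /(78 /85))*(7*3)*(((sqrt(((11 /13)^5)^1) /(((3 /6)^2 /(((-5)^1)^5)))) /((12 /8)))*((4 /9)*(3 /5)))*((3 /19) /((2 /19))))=229896156.68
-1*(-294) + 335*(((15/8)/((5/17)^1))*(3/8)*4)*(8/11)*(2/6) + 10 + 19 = 24191/22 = 1099.59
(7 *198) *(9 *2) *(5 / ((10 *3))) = 4158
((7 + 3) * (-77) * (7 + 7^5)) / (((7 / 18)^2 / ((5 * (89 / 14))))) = -19047619800 / 7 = -2721088542.86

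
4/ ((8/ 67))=67/ 2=33.50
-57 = -57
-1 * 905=-905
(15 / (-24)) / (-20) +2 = 65 / 32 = 2.03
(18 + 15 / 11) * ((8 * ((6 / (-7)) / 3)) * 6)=-20448 / 77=-265.56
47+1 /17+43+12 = 1735 /17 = 102.06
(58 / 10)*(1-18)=-493 / 5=-98.60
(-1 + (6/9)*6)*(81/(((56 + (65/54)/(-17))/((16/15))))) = 1189728/256715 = 4.63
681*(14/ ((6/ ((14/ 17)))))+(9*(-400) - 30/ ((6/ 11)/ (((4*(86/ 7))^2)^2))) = -13093280846314/ 40817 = -320780087.86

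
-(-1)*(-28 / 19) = -28 / 19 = -1.47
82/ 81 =1.01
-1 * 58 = -58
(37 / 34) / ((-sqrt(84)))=-37*sqrt(21) / 1428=-0.12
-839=-839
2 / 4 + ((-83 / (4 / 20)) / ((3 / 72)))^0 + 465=933 / 2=466.50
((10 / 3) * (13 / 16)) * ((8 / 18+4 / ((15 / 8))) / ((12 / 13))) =4901 / 648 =7.56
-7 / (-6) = 1.17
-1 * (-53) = 53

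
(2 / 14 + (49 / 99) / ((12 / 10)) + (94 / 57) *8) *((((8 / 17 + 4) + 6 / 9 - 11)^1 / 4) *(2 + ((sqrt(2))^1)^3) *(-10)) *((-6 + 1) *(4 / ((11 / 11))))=-16237837850 *sqrt(2) / 2014551 - 16237837850 / 2014551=-19459.23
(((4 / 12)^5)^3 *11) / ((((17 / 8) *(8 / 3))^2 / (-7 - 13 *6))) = -0.00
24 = 24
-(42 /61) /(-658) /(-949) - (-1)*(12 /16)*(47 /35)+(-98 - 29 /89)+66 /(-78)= -3327882440593 /33900956180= -98.16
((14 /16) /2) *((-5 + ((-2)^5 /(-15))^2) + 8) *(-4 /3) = -4.40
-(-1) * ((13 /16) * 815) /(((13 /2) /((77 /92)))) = 62755 /736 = 85.26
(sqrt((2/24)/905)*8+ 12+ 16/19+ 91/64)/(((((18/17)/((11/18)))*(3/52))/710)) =1380808*sqrt(2715)/131949+ 14968821725/147744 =101861.21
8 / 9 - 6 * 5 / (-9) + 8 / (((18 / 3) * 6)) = 40 / 9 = 4.44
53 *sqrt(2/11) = 53 *sqrt(22)/11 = 22.60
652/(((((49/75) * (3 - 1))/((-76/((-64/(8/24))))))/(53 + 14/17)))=70843875/6664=10630.83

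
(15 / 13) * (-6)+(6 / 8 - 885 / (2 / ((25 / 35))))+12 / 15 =-585029 / 1820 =-321.44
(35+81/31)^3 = 1585242296/29791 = 53212.12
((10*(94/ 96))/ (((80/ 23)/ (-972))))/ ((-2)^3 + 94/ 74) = 406.60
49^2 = 2401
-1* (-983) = 983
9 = 9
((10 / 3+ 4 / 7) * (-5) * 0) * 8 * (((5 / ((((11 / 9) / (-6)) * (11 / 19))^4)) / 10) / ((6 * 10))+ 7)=0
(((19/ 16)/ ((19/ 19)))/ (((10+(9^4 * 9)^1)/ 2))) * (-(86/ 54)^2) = -35131/ 344432088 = -0.00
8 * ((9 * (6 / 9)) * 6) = 288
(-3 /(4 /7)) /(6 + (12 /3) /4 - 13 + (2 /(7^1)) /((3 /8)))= 441 /440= 1.00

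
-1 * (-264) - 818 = -554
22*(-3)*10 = -660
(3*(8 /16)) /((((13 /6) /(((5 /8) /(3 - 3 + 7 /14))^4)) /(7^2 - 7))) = 118125 /1664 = 70.99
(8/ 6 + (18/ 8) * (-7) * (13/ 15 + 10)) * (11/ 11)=-10189/ 60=-169.82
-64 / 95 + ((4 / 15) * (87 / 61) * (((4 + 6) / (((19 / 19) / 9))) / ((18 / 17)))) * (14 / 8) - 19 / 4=1185659 / 23180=51.15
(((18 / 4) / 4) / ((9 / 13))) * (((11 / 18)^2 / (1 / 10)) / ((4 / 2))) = 7865 / 2592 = 3.03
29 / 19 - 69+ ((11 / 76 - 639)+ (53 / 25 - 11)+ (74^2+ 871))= 10700403 / 1900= 5631.79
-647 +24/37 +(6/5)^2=-596543/925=-644.91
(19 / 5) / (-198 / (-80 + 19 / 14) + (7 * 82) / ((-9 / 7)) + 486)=62757 / 694840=0.09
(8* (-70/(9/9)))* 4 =-2240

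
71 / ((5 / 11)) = 781 / 5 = 156.20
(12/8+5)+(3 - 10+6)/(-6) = 20/3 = 6.67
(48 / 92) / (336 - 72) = 1 / 506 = 0.00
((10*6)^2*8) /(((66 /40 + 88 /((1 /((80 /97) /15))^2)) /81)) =3950876736000 /3245033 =1217515.12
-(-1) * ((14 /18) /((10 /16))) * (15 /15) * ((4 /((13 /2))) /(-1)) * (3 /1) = -448 /195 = -2.30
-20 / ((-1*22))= 10 / 11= 0.91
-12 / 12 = -1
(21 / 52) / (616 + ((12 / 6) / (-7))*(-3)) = 0.00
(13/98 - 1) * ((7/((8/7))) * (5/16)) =-425/256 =-1.66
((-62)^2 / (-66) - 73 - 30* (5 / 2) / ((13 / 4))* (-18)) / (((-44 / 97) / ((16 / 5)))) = -47296036 / 23595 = -2004.49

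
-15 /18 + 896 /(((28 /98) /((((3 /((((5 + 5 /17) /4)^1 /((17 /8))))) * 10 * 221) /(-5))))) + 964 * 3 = -66735483 /10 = -6673548.30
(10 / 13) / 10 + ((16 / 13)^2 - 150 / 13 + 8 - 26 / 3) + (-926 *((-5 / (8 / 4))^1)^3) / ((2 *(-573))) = -18003043 / 774696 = -23.24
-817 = -817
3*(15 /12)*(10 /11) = 75 /22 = 3.41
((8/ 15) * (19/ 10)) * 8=608/ 75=8.11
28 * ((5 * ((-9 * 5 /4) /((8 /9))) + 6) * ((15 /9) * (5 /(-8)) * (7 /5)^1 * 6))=449085 /32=14033.91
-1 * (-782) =782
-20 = -20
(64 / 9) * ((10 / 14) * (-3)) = -320 / 21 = -15.24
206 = 206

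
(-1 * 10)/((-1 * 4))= 5/2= 2.50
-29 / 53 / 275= -29 / 14575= -0.00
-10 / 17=-0.59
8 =8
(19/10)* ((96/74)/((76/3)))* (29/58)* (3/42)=9/2590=0.00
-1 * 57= -57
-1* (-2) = 2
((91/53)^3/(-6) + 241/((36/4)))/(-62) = -2241871/5359572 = -0.42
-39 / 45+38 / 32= 77 / 240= 0.32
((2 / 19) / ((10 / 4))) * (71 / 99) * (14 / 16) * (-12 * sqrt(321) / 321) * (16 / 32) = -0.01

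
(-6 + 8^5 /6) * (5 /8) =3409.58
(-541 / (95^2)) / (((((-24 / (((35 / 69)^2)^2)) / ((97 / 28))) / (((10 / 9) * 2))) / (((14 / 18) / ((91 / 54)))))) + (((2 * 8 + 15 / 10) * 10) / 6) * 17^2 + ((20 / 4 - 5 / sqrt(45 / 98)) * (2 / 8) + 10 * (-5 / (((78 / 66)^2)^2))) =35357060114799638185 / 4206776887440738 - 7 * sqrt(10) / 12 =8402.94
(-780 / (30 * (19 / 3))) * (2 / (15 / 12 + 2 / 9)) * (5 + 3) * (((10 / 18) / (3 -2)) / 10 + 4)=-180.94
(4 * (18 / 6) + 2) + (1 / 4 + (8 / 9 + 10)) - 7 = 18.14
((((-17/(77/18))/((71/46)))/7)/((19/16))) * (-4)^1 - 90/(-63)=1939594/727111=2.67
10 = 10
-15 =-15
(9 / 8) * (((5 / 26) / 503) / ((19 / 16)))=45 / 124241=0.00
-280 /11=-25.45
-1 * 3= -3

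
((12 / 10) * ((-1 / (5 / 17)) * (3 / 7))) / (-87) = 102 / 5075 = 0.02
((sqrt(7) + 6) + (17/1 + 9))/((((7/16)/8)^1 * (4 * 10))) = 15.84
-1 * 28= -28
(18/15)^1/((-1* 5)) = -6/25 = -0.24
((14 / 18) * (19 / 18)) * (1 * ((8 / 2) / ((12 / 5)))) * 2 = 665 / 243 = 2.74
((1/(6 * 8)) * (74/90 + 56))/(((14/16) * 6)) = 2557/11340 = 0.23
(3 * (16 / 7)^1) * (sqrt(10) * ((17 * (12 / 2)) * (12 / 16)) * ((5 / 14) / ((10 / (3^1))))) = 2754 * sqrt(10) / 49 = 177.73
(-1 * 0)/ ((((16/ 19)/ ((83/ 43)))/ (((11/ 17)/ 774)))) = 0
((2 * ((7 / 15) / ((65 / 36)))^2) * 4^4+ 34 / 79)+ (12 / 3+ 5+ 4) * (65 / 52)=1698353727 / 33377500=50.88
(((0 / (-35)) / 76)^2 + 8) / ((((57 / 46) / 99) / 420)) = 268446.32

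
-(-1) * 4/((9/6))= 8/3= 2.67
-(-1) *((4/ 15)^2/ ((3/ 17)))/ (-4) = -0.10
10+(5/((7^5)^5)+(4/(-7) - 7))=3256880933469629044822/1341068619663964900807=2.43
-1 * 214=-214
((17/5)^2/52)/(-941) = -289/1223300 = -0.00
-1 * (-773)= 773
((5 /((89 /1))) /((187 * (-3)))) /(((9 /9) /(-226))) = 1130 /49929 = 0.02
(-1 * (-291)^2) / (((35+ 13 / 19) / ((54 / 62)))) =-14480451 / 7006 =-2066.86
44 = 44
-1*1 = -1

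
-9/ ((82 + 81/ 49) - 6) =-441/ 3805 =-0.12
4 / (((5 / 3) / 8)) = 96 / 5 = 19.20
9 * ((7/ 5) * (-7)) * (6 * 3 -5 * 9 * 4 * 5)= 388962/ 5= 77792.40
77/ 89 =0.87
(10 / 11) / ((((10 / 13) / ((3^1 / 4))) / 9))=351 / 44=7.98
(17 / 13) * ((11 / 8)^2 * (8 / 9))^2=248897 / 67392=3.69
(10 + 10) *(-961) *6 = -115320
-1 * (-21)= 21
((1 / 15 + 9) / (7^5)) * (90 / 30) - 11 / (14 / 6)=-396029 / 84035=-4.71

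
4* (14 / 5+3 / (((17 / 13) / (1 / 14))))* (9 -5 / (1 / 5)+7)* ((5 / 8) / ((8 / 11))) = -349173 / 3808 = -91.69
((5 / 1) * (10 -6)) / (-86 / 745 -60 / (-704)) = -2622400 / 3961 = -662.06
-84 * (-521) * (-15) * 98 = -64333080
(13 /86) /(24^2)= 13 /49536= 0.00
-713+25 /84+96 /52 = -776255 /1092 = -710.86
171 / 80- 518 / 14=-34.86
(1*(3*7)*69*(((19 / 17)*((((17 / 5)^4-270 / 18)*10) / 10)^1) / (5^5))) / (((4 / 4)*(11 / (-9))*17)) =-18371821734 / 6208984375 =-2.96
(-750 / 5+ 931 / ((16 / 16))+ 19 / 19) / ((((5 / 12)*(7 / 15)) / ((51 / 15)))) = 478584 / 35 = 13673.83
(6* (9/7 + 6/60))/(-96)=-0.09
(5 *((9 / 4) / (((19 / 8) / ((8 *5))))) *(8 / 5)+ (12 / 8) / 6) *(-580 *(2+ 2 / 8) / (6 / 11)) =-110337315 / 152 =-725903.39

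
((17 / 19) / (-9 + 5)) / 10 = -17 / 760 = -0.02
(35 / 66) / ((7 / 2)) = 5 / 33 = 0.15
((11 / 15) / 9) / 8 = 0.01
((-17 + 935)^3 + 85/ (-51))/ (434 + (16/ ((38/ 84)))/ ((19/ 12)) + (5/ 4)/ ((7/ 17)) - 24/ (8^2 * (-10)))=469185439884560/ 278623683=1683939.55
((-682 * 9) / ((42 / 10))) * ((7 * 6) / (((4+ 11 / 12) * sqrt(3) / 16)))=-3928320 * sqrt(3) / 59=-115322.88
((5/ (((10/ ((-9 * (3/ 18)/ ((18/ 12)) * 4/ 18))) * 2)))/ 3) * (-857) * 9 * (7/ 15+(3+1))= 57419/ 90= 637.99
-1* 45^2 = -2025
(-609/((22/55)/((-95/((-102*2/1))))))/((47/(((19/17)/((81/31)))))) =-56794325/8801784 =-6.45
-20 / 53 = -0.38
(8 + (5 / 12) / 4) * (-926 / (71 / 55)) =-9905885 / 1704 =-5813.31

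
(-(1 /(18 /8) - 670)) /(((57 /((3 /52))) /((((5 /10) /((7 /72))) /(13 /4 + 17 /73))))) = 1759592 /1758393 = 1.00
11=11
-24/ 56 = -0.43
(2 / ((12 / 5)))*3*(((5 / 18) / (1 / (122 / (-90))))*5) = -1525 / 324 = -4.71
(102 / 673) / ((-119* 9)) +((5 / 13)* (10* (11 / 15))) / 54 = 258403 / 4960683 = 0.05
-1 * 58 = -58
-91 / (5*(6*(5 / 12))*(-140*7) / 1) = 13 / 1750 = 0.01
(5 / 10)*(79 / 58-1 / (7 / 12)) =-143 / 812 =-0.18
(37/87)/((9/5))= 185/783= 0.24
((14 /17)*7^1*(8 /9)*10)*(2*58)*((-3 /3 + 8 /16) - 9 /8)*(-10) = 14778400 /153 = 96590.85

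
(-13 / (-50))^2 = 169 / 2500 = 0.07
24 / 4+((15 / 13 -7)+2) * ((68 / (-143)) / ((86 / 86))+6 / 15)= 11694 / 1859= 6.29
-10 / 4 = -5 / 2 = -2.50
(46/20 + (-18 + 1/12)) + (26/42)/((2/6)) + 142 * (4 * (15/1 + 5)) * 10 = 47706221/420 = 113586.24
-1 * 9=-9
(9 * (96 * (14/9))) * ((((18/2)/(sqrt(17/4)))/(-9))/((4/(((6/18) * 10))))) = -2240 * sqrt(17)/17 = -543.28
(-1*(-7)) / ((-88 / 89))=-623 / 88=-7.08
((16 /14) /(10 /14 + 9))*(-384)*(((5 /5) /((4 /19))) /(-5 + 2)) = 1216 /17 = 71.53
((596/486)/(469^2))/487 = 298/26030404701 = 0.00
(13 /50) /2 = 13 /100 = 0.13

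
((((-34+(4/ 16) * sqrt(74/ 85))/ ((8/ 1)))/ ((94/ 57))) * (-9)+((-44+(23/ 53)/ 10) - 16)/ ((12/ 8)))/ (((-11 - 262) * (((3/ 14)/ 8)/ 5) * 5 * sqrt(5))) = sqrt(5) * (81567 * sqrt(6290)+682034152)/ 1486379700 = 1.04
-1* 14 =-14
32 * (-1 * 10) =-320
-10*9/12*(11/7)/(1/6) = -495/7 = -70.71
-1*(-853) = 853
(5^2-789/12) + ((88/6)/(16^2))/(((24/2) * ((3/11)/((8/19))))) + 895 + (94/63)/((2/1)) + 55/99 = 98313991/114912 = 855.56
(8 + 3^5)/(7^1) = 251/7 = 35.86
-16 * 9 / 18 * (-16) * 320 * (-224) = -9175040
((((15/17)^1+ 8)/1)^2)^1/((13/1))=22801/3757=6.07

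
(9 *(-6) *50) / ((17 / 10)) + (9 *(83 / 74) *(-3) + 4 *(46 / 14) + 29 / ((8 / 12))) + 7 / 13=-89369412 / 57239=-1561.34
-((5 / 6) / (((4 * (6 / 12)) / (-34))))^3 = 614125 / 216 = 2843.17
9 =9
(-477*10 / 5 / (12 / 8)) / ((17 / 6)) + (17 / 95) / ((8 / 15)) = -579165 / 2584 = -224.14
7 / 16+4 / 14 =81 / 112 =0.72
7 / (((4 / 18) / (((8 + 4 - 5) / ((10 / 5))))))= 441 / 4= 110.25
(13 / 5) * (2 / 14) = 13 / 35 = 0.37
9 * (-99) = -891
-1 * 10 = -10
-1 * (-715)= 715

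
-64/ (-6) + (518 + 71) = 1799/ 3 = 599.67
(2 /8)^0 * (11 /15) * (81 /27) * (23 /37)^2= 5819 /6845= 0.85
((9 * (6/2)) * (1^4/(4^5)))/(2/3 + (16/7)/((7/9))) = 3969/542720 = 0.01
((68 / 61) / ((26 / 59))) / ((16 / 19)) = 19057 / 6344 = 3.00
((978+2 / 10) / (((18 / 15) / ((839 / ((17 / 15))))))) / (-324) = -20517745 / 11016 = -1862.54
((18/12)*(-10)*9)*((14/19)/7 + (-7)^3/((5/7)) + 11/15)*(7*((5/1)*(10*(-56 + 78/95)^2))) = 473012373525552/6859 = 68962293851.22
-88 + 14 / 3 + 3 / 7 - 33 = -2434 / 21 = -115.90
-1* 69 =-69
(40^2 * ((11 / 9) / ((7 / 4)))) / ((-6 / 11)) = -387200 / 189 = -2048.68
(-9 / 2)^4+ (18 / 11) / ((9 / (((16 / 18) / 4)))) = 649603 / 1584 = 410.10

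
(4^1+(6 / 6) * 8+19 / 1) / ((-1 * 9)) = -31 / 9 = -3.44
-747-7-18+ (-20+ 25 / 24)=-790.96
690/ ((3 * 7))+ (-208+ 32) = -1002/ 7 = -143.14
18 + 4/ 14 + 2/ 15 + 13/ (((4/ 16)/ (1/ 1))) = 7394/ 105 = 70.42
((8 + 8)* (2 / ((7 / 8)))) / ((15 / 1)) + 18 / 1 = 20.44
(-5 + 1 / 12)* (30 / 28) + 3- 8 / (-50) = -2.11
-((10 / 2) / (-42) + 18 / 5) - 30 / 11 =-14341 / 2310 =-6.21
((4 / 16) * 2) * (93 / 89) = 93 / 178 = 0.52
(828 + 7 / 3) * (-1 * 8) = -19928 / 3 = -6642.67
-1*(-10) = 10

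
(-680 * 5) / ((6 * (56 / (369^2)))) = -19289475 / 14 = -1377819.64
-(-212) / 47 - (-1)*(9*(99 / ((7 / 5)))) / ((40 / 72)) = 378377 / 329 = 1150.08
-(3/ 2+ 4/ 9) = -35/ 18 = -1.94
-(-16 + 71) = -55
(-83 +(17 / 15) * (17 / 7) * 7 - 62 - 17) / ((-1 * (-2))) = -2141 / 30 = -71.37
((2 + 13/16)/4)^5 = 184528125/1073741824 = 0.17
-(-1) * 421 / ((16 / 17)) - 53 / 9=63565 / 144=441.42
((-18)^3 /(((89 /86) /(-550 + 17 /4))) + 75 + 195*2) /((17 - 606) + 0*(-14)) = -5222.40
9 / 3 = 3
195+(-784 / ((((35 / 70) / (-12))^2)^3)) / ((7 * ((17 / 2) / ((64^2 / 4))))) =-43834436219661 / 17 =-2578496248215.35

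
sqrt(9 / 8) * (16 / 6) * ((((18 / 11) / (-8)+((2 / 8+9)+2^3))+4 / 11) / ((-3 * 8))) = -383 * sqrt(2) / 264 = -2.05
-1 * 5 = -5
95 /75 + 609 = 9154 /15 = 610.27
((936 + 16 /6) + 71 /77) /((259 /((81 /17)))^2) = 474677415 /1492753493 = 0.32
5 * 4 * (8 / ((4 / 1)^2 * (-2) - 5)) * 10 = -1600 / 37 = -43.24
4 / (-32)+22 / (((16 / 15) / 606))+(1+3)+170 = 12672.62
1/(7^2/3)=3/49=0.06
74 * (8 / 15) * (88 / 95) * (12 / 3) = 208384 / 1425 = 146.23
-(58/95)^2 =-3364/9025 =-0.37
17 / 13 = 1.31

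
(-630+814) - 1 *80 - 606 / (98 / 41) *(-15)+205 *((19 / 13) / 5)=2526904 / 637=3966.88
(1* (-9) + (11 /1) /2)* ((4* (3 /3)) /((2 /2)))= -14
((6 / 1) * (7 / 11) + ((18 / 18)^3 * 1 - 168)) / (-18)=1795 / 198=9.07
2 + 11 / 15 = 41 / 15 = 2.73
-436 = -436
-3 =-3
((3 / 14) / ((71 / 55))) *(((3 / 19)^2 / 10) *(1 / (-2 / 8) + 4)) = 0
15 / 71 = 0.21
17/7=2.43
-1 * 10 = -10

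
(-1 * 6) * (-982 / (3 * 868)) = 491 / 217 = 2.26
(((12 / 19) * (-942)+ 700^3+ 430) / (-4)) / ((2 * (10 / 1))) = -3258498433 / 760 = -4287497.94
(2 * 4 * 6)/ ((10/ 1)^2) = 12/ 25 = 0.48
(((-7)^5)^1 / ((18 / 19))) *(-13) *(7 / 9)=29059303 / 162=179378.41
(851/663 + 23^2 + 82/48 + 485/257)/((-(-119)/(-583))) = -424275617755/162212232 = -2615.56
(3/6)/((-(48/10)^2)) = -25/1152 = -0.02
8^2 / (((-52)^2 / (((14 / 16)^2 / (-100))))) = -49 / 270400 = -0.00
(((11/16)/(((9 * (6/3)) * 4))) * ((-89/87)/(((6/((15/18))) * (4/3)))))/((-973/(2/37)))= 4895/86595941376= 0.00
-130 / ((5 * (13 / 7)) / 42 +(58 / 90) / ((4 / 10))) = -28665 / 404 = -70.95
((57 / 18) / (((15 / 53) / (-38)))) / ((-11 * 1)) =19133 / 495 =38.65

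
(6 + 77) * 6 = 498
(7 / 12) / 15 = 7 / 180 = 0.04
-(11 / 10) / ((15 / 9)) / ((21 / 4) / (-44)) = 968 / 175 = 5.53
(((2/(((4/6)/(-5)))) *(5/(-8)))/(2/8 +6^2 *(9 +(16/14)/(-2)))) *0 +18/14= 9/7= 1.29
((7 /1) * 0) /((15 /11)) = 0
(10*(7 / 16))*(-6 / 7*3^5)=-911.25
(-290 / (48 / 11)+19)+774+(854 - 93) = 35701 / 24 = 1487.54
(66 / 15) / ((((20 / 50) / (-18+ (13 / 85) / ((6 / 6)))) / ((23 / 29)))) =-155.70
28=28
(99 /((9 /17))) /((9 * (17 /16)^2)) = 2816 /153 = 18.41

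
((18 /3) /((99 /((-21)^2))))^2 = 86436 /121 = 714.35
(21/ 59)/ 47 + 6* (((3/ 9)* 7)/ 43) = 39725/ 119239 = 0.33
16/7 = 2.29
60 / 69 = 20 / 23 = 0.87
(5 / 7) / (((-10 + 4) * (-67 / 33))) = 55 / 938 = 0.06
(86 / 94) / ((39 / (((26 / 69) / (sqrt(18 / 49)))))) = 301 * sqrt(2) / 29187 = 0.01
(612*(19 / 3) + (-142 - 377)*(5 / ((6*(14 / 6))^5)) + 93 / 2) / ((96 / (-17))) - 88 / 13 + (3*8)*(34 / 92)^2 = -82624099125315 / 118355700736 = -698.10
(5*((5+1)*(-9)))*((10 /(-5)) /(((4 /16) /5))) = 10800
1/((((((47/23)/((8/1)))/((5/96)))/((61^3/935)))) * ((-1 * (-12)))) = 5220563/1265616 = 4.12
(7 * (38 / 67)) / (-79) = -266 / 5293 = -0.05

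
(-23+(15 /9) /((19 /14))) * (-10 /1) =12410 /57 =217.72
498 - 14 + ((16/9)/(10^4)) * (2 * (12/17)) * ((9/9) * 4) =15427532/31875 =484.00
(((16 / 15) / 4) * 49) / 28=7 / 15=0.47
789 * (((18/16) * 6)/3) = 7101/4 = 1775.25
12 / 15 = 4 / 5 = 0.80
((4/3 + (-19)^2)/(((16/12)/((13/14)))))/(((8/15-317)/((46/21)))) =-1625065/930412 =-1.75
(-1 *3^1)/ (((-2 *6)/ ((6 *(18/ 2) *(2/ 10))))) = 27/ 10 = 2.70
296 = 296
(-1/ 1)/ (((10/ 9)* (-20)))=9/ 200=0.04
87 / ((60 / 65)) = 377 / 4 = 94.25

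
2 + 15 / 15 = 3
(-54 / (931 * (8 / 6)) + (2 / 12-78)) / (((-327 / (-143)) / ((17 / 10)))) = -52876681 / 913311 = -57.90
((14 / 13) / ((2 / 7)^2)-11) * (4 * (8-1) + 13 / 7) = 11913 / 182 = 65.46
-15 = -15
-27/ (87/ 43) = -387/ 29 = -13.34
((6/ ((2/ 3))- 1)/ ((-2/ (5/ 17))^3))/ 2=-0.01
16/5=3.20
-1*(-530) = 530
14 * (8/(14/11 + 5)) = 17.86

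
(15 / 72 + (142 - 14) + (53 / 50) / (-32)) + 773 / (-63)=11683261 / 100800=115.91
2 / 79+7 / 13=579 / 1027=0.56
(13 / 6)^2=169 / 36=4.69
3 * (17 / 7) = 51 / 7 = 7.29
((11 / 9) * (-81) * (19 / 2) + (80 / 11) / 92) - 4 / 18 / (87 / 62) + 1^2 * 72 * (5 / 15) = -363146891 / 396198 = -916.58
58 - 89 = -31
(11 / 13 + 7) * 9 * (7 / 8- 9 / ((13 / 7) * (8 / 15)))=-195993 / 338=-579.86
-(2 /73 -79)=5765 /73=78.97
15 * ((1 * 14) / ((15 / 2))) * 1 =28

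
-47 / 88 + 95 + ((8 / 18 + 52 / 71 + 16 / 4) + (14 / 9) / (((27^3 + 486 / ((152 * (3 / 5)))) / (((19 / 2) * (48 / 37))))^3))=99.64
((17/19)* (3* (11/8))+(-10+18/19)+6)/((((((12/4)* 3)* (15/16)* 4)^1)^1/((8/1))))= 388/2565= 0.15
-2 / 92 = -1 / 46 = -0.02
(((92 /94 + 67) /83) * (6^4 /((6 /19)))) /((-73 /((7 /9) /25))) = -2039688 /1423865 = -1.43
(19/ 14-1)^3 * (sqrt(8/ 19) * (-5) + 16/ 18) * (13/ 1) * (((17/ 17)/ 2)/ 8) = 1625/ 49392-8125 * sqrt(38)/ 417088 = -0.09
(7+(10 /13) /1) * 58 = 5858 /13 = 450.62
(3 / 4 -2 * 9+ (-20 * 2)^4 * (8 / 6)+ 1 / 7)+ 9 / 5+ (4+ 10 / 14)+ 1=1433595971 / 420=3413323.74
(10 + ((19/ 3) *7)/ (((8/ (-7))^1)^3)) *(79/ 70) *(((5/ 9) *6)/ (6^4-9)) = -2390461/ 41513472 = -0.06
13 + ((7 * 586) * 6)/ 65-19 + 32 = 26302/ 65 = 404.65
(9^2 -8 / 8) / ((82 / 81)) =3240 / 41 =79.02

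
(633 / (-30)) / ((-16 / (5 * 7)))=1477 / 32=46.16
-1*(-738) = 738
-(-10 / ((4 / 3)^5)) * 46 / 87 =9315 / 7424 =1.25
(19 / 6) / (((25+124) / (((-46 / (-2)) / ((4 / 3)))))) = 437 / 1192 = 0.37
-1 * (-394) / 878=197 / 439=0.45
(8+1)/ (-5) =-1.80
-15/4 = -3.75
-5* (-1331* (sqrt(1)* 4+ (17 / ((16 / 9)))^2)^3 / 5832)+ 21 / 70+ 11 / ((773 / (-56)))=375169673660879161879 / 378169857146880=992066.57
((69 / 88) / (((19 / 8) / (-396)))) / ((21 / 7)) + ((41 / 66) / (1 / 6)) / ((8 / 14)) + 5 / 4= -14967 / 418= -35.81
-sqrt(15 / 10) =-sqrt(6) / 2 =-1.22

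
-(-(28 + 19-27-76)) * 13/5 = -728/5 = -145.60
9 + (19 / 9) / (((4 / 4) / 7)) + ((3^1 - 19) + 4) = 106 / 9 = 11.78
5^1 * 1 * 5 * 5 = 125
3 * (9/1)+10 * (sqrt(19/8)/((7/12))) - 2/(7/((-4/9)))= 30 * sqrt(38)/7+1709/63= 53.55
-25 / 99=-0.25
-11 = -11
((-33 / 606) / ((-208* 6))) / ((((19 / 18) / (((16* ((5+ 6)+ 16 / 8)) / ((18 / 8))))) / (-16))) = -352 / 5757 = -0.06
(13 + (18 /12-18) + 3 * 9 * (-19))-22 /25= -25869 /50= -517.38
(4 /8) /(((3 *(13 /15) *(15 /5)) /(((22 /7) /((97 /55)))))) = 3025 /26481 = 0.11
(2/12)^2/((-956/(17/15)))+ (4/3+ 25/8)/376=1147589/97053120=0.01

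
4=4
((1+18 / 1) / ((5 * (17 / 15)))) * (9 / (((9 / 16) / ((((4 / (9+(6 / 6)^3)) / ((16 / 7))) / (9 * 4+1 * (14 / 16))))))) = 6384 / 25075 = 0.25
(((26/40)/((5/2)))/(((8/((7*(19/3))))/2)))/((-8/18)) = -5187/800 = -6.48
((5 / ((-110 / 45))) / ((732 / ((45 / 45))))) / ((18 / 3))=-5 / 10736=-0.00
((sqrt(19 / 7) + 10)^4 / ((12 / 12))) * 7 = (sqrt(133) + 70)^4 / 343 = 128833.93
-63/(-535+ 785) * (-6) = 189/125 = 1.51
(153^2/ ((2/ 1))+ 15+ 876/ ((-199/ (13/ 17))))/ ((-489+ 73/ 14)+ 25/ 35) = -554899527/ 22879229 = -24.25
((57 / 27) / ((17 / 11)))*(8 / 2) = 836 / 153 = 5.46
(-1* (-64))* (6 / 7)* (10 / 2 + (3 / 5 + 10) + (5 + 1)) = 41472 / 35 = 1184.91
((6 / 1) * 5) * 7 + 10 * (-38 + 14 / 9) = -1390 / 9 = -154.44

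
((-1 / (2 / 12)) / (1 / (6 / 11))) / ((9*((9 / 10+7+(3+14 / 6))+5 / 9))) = -360 / 13651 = -0.03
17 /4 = 4.25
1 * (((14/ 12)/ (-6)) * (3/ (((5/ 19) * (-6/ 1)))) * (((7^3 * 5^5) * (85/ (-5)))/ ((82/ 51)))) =-8239931875/ 1968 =-4186957.25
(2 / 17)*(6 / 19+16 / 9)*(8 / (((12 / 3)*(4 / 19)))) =358 / 153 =2.34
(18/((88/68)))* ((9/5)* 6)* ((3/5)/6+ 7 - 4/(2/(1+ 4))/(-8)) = 1254.32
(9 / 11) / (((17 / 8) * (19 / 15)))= 1080 / 3553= 0.30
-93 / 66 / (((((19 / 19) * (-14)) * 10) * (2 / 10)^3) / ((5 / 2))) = 3875 / 1232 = 3.15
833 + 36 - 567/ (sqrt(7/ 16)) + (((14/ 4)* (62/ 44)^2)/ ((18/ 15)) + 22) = 5208563/ 5808 - 324* sqrt(7) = 39.57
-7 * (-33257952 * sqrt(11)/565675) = 232805664 * sqrt(11)/565675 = 1364.97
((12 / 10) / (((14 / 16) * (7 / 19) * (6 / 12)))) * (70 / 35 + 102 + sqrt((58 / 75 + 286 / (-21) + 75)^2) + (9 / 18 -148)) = 5954448 / 42875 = 138.88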